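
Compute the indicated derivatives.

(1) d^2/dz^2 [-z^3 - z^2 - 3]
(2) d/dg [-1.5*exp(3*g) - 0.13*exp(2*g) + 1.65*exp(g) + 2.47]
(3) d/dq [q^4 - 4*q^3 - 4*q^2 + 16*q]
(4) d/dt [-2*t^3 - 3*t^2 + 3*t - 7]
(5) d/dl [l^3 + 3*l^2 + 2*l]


(1) = -6*z - 2
(2) = (-4.5*exp(2*g) - 0.26*exp(g) + 1.65)*exp(g)
(3) = 4*q^3 - 12*q^2 - 8*q + 16
(4) = -6*t^2 - 6*t + 3
(5) = 3*l^2 + 6*l + 2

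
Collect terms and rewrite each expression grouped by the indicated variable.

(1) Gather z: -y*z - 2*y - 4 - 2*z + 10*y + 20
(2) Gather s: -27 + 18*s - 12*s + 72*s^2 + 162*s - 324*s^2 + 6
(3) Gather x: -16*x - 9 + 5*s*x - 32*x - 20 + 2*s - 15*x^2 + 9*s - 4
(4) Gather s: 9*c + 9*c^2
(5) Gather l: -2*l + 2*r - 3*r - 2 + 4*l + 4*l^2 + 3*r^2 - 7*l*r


(1) = 8*y + z*(-y - 2) + 16
(2) = -252*s^2 + 168*s - 21
(3) = 11*s - 15*x^2 + x*(5*s - 48) - 33
(4) = 9*c^2 + 9*c
(5) = 4*l^2 + l*(2 - 7*r) + 3*r^2 - r - 2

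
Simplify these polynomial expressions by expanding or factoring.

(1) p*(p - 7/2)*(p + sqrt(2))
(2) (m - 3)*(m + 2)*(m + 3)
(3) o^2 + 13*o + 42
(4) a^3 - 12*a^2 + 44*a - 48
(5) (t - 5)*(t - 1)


(1) = p^3 - 7*p^2/2 + sqrt(2)*p^2 - 7*sqrt(2)*p/2
(2) = m^3 + 2*m^2 - 9*m - 18
(3) = (o + 6)*(o + 7)
(4) = (a - 6)*(a - 4)*(a - 2)
(5) = t^2 - 6*t + 5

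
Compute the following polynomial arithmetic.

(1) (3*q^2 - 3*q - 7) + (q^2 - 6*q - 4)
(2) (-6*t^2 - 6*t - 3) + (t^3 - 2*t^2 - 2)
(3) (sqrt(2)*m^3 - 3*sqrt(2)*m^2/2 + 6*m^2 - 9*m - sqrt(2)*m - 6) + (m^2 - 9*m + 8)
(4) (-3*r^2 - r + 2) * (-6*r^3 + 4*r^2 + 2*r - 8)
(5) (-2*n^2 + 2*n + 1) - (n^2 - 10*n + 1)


(1) = 4*q^2 - 9*q - 11
(2) = t^3 - 8*t^2 - 6*t - 5
(3) = sqrt(2)*m^3 - 3*sqrt(2)*m^2/2 + 7*m^2 - 18*m - sqrt(2)*m + 2
(4) = 18*r^5 - 6*r^4 - 22*r^3 + 30*r^2 + 12*r - 16
(5) = -3*n^2 + 12*n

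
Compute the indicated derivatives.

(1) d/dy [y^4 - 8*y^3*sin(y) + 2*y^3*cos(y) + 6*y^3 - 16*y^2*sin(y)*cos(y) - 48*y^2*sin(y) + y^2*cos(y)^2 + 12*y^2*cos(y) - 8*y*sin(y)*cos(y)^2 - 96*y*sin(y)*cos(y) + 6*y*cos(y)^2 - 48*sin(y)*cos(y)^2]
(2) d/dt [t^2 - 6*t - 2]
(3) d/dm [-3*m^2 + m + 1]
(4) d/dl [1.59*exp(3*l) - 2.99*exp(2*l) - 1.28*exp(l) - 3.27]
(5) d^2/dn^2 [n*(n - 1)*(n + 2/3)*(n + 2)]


(1) = -2*y^3*sin(y) - 8*y^3*cos(y) + 4*y^3 - 36*y^2*sin(y) - y^2*sin(2*y) - 42*y^2*cos(y) - 16*y^2*cos(2*y) + 18*y^2 - 96*y*sin(y) - 22*y*sin(2*y) + 22*y*cos(y) - 95*y*cos(2*y) - 6*y*cos(3*y) + y - 2*sin(y) - 48*sin(2*y) - 2*sin(3*y) - 12*cos(y) + 3*cos(2*y) - 36*cos(3*y) + 3
(2) = 2*t - 6
(3) = 1 - 6*m
(4) = (4.77*exp(2*l) - 5.98*exp(l) - 1.28)*exp(l)
(5) = 12*n^2 + 10*n - 8/3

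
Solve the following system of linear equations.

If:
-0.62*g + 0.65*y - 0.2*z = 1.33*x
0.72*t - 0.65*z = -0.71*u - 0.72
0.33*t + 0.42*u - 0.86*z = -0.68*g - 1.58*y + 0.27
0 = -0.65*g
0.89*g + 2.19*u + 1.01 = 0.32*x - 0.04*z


Then:
g = 0.00
t = 0.917342548574906*z - 0.573781812638407
u = -0.0147699084139896*z - 0.432221260423024
x = 0.0239184392917587*z + 0.198235748979929
y = 0.356633114243137*z + 0.405620840220471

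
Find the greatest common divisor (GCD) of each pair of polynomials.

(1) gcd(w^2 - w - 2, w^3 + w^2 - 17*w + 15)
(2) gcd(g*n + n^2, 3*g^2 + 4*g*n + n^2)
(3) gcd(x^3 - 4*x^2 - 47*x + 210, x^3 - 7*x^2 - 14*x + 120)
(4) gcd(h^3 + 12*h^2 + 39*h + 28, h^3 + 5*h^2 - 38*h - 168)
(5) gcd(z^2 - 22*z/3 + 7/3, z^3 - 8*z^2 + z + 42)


(1) = 1
(2) = g + n
(3) = x^2 - 11*x + 30
(4) = gcd((h + 1)*(h + 4)*(h + 7), (h - 6)*(h + 4)*(h + 7)) = h^2 + 11*h + 28
(5) = z - 7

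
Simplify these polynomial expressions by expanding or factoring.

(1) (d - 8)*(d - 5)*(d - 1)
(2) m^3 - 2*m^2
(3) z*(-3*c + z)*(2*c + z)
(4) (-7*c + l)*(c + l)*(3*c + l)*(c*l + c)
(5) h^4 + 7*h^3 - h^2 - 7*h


(1) = d^3 - 14*d^2 + 53*d - 40
(2) = m^2*(m - 2)
(3) = -6*c^2*z - c*z^2 + z^3
(4) = -21*c^4*l - 21*c^4 - 25*c^3*l^2 - 25*c^3*l - 3*c^2*l^3 - 3*c^2*l^2 + c*l^4 + c*l^3
(5) = h*(h - 1)*(h + 1)*(h + 7)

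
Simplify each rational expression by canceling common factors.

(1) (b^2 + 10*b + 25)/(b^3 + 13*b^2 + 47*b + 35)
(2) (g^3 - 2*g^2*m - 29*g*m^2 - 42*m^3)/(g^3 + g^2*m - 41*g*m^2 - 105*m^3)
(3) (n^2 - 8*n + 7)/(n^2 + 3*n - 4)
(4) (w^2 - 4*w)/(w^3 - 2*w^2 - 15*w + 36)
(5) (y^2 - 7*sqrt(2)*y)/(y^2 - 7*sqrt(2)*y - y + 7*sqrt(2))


(1) = (b + 5)/(b^2 + 8*b + 7)
(2) = (g + 2*m)/(g + 5*m)
(3) = (n - 7)/(n + 4)
(4) = (w^2 - 4*w)/(w^3 - 2*w^2 - 15*w + 36)
(5) = y/(y - 1)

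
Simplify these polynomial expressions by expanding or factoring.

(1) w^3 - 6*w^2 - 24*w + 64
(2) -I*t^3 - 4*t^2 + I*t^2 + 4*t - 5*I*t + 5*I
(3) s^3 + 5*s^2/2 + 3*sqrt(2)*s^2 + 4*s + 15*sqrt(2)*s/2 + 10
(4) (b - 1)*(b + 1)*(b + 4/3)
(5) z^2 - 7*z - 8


(1) = (w - 8)*(w - 2)*(w + 4)
(2) = (t - 1)*(t - 5*I)*(-I*t + 1)
(3) = (s + 5/2)*(s + sqrt(2))*(s + 2*sqrt(2))
(4) = b^3 + 4*b^2/3 - b - 4/3
(5) = (z - 8)*(z + 1)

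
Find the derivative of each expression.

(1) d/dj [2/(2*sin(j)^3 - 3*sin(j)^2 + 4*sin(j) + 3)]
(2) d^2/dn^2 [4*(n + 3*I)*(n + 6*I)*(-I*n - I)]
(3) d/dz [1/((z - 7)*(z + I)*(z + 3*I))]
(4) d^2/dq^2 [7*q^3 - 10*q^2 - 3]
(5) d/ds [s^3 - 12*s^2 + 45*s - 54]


(1) = 4*(-3*sin(j)^2 + 3*sin(j) - 2)*cos(j)/(2*sin(j)^3 - 3*sin(j)^2 + 4*sin(j) + 3)^2
(2) = -24*I*n + 72 - 8*I
(3) = (-(z - 7)*(z + I) - (z - 7)*(z + 3*I) - (z + I)*(z + 3*I))/((z - 7)^2*(z + I)^2*(z + 3*I)^2)
(4) = 42*q - 20
(5) = 3*s^2 - 24*s + 45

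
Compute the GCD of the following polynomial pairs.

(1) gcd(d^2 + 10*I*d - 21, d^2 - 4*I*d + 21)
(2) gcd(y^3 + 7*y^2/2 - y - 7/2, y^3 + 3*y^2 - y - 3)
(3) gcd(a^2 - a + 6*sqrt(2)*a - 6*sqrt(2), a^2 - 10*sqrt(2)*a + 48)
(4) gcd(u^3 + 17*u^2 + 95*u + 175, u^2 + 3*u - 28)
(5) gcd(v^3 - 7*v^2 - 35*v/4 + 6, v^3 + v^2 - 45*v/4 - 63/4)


(1) = gcd((d + 3*I)*(d + 7*I), (d - 7*I)*(d + 3*I)) = d + 3*I
(2) = y^2 - 1
(3) = gcd((a - 1)*(a + 6*sqrt(2)), (a - 6*sqrt(2))*(a - 4*sqrt(2))) = 1
(4) = u + 7
(5) = v + 3/2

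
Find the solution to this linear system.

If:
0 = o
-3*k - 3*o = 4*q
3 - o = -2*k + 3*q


Then:
k = -12/17
o = 0
q = 9/17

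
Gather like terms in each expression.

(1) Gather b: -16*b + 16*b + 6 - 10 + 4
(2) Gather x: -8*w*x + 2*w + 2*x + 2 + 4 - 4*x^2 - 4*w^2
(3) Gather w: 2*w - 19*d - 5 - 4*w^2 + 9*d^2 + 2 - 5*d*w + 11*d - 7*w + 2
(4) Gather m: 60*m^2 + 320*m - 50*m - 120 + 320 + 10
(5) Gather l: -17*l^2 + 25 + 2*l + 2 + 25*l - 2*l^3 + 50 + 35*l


(1) = 0
(2) = -4*w^2 + 2*w - 4*x^2 + x*(2 - 8*w) + 6
(3) = 9*d^2 - 8*d - 4*w^2 + w*(-5*d - 5) - 1
(4) = 60*m^2 + 270*m + 210
(5) = -2*l^3 - 17*l^2 + 62*l + 77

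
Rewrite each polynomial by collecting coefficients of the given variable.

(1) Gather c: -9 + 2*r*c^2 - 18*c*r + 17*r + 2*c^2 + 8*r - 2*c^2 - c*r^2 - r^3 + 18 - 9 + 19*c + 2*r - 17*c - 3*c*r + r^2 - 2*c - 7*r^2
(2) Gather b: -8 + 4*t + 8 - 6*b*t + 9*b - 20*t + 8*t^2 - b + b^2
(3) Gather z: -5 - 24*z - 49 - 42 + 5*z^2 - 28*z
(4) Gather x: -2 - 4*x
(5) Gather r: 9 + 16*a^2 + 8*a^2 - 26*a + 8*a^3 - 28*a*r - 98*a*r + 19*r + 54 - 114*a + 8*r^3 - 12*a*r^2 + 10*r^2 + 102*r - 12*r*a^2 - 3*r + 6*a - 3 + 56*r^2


(1) = 2*c^2*r + c*(-r^2 - 21*r) - r^3 - 6*r^2 + 27*r
(2) = b^2 + b*(8 - 6*t) + 8*t^2 - 16*t
(3) = 5*z^2 - 52*z - 96
(4) = -4*x - 2
(5) = 8*a^3 + 24*a^2 - 134*a + 8*r^3 + r^2*(66 - 12*a) + r*(-12*a^2 - 126*a + 118) + 60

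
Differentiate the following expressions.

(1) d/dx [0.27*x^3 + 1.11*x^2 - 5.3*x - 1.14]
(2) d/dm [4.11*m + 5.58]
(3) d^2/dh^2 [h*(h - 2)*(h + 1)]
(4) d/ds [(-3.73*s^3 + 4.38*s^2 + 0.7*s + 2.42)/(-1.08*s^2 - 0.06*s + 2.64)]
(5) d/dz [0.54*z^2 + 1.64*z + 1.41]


(1) = 0.81*x^2 + 2.22*x - 5.3
(2) = 4.11000000000000
(3) = 6*h - 2
(4) = (4.0284*s^4 + 0.4476*s^3 - 29.0484*s^2 + 28.3536*s + 1.9932)/(1.1664*s^4 + 0.1296*s^3 - 5.6988*s^2 - 0.3168*s + 6.9696)
(5) = 1.08*z + 1.64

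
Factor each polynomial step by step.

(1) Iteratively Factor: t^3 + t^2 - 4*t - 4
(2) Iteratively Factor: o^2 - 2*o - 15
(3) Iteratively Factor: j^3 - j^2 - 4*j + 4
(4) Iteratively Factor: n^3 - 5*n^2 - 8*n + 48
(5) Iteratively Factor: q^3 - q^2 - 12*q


(1) = (t - 2)*(t^2 + 3*t + 2) = (t - 2)*(t + 1)*(t + 2)
(2) = (o - 5)*(o + 3)
(3) = (j - 1)*(j^2 - 4) = (j - 1)*(j + 2)*(j - 2)
(4) = (n - 4)*(n^2 - n - 12) = (n - 4)^2*(n + 3)
(5) = (q - 4)*(q^2 + 3*q) = q*(q - 4)*(q + 3)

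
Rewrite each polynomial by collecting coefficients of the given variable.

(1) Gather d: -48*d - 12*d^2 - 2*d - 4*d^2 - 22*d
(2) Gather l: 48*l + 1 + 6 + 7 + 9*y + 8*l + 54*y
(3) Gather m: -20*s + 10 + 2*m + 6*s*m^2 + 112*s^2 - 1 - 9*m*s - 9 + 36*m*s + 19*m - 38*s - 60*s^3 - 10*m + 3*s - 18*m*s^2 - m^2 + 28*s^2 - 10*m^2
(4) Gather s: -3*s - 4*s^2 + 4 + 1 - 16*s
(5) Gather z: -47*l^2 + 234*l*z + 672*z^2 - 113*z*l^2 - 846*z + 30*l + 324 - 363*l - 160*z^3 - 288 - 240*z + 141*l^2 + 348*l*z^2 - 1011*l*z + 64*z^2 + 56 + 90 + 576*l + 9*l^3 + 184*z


(1) = -16*d^2 - 72*d
(2) = 56*l + 63*y + 14
(3) = m^2*(6*s - 11) + m*(-18*s^2 + 27*s + 11) - 60*s^3 + 140*s^2 - 55*s
(4) = -4*s^2 - 19*s + 5
(5) = 9*l^3 + 94*l^2 + 243*l - 160*z^3 + z^2*(348*l + 736) + z*(-113*l^2 - 777*l - 902) + 182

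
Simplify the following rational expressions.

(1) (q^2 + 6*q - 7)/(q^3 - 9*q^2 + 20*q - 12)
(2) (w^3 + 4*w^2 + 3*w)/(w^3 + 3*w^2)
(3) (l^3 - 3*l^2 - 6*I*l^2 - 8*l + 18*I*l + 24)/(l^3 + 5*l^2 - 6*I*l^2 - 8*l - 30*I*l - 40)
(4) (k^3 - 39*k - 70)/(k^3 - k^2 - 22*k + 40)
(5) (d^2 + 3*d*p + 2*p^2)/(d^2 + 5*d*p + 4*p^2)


(1) = (q + 7)/(q^2 - 8*q + 12)
(2) = (w + 1)/w
(3) = (l - 3)/(l + 5)
(4) = (k^2 - 5*k - 14)/(k^2 - 6*k + 8)
(5) = (d + 2*p)/(d + 4*p)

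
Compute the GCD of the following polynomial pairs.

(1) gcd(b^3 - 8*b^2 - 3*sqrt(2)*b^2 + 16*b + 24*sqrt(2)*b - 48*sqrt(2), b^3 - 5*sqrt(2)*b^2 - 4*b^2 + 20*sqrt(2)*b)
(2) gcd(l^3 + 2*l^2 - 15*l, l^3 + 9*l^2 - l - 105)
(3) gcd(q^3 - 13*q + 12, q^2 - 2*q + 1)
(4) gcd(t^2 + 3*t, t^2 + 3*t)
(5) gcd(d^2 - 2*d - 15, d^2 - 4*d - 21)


(1) = gcd((b - 4)^2*(b - 3*sqrt(2)), b*(b - 4)*(b - 5*sqrt(2))) = b - 4
(2) = l^2 + 2*l - 15
(3) = gcd((q - 3)*(q - 1)*(q + 4), (q - 1)^2) = q - 1
(4) = t^2 + 3*t
(5) = d + 3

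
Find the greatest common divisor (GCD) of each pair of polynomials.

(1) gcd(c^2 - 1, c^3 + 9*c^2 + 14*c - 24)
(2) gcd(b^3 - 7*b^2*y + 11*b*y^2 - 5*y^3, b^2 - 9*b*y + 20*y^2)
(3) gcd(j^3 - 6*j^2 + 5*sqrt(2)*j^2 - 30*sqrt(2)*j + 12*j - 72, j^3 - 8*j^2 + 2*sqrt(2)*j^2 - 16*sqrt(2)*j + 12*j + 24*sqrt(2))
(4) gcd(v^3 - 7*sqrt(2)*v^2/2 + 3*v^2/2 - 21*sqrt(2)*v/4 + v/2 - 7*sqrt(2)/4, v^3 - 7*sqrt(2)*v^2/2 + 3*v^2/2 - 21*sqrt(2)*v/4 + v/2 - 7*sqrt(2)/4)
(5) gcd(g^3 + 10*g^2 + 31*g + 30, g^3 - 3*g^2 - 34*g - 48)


(1) = gcd((c - 1)*(c + 1), (c - 1)*(c + 4)*(c + 6)) = c - 1
(2) = -b + 5*y
(3) = j^2 + j*(-6 + 2*sqrt(2)) - 12*sqrt(2)
(4) = v^3 + v^2*(3/2 - 7*sqrt(2)/2) + v*(1/2 - 21*sqrt(2)/4) - 7*sqrt(2)/4
(5) = gcd((g + 2)*(g + 3)*(g + 5), (g - 8)*(g + 2)*(g + 3)) = g^2 + 5*g + 6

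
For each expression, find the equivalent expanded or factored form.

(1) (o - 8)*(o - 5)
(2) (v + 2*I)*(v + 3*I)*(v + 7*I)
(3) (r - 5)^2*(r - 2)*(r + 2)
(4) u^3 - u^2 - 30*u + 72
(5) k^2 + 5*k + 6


(1) = o^2 - 13*o + 40
(2) = v^3 + 12*I*v^2 - 41*v - 42*I
(3) = r^4 - 10*r^3 + 21*r^2 + 40*r - 100
(4) = (u - 4)*(u - 3)*(u + 6)
(5) = (k + 2)*(k + 3)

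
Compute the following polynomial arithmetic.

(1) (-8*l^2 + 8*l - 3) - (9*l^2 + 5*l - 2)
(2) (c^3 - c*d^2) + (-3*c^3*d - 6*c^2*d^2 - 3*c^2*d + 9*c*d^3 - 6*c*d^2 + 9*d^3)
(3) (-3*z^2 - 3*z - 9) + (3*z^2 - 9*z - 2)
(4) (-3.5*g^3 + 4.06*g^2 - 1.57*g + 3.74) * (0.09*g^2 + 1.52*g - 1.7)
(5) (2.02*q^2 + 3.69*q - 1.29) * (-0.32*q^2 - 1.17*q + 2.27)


(1) = -17*l^2 + 3*l - 1
(2) = -3*c^3*d + c^3 - 6*c^2*d^2 - 3*c^2*d + 9*c*d^3 - 7*c*d^2 + 9*d^3
(3) = -12*z - 11
(4) = -0.315*g^5 - 4.9546*g^4 + 11.9799*g^3 - 8.9518*g^2 + 8.3538*g - 6.358
(5) = -0.6464*q^4 - 3.5442*q^3 + 0.6809*q^2 + 9.8856*q - 2.9283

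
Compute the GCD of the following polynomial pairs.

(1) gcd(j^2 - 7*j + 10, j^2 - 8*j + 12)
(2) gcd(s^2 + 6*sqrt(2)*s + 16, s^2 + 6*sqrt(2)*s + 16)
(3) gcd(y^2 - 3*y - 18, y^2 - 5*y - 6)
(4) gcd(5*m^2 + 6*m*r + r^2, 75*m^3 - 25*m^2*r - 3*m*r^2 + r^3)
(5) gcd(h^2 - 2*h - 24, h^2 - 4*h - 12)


(1) = gcd((j - 5)*(j - 2), (j - 6)*(j - 2)) = j - 2
(2) = gcd((s + 2*sqrt(2))*(s + 4*sqrt(2)), (s + 2*sqrt(2))*(s + 4*sqrt(2))) = s^2 + 6*sqrt(2)*s + 16
(3) = y - 6
(4) = 5*m + r
(5) = h - 6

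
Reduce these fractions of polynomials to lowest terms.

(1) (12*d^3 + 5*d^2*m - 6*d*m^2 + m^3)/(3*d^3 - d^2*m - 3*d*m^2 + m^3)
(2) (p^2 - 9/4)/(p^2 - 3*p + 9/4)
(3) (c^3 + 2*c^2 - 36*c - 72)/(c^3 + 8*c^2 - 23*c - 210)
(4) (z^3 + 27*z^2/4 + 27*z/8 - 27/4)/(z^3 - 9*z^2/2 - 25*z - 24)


(1) = (4*d - m)/(d - m)
(2) = (2*p + 3)/(2*p - 3)
(3) = (c^2 - 4*c - 12)/(c^2 + 2*c - 35)
(4) = (4*z^2 + 21*z - 18)/(4*z^2 - 24*z - 64)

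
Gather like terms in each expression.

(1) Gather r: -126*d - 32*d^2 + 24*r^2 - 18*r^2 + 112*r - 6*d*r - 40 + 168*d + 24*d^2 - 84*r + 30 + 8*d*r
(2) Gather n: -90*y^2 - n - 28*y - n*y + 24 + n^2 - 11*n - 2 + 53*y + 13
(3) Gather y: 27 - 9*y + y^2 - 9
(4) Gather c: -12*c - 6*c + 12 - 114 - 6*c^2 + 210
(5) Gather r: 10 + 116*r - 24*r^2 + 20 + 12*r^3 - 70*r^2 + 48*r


(1) = -8*d^2 + 42*d + 6*r^2 + r*(2*d + 28) - 10
(2) = n^2 + n*(-y - 12) - 90*y^2 + 25*y + 35
(3) = y^2 - 9*y + 18
(4) = -6*c^2 - 18*c + 108
(5) = 12*r^3 - 94*r^2 + 164*r + 30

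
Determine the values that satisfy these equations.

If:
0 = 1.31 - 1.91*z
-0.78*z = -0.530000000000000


Then:
No Solution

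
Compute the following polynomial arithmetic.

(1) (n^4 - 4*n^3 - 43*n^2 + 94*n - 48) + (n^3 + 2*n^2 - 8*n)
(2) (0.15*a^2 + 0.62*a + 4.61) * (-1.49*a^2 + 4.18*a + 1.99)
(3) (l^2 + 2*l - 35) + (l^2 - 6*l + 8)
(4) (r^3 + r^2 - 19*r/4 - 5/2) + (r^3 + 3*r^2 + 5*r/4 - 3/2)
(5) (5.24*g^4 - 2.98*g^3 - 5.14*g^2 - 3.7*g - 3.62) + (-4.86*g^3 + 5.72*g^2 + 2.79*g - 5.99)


(1) = n^4 - 3*n^3 - 41*n^2 + 86*n - 48
(2) = -0.2235*a^4 - 0.2968*a^3 - 3.9788*a^2 + 20.5036*a + 9.1739
(3) = 2*l^2 - 4*l - 27
(4) = 2*r^3 + 4*r^2 - 7*r/2 - 4
(5) = 5.24*g^4 - 7.84*g^3 + 0.58*g^2 - 0.91*g - 9.61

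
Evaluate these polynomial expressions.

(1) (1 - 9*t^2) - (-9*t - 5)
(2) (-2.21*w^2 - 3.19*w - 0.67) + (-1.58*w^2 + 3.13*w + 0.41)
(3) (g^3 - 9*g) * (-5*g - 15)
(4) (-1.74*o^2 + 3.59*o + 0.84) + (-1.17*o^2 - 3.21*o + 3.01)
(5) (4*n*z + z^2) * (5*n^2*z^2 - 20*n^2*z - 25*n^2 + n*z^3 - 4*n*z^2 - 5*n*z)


(1) = -9*t^2 + 9*t + 6
(2) = -3.79*w^2 - 0.06*w - 0.26
(3) = -5*g^4 - 15*g^3 + 45*g^2 + 135*g
(4) = -2.91*o^2 + 0.38*o + 3.85
(5) = 20*n^3*z^3 - 80*n^3*z^2 - 100*n^3*z + 9*n^2*z^4 - 36*n^2*z^3 - 45*n^2*z^2 + n*z^5 - 4*n*z^4 - 5*n*z^3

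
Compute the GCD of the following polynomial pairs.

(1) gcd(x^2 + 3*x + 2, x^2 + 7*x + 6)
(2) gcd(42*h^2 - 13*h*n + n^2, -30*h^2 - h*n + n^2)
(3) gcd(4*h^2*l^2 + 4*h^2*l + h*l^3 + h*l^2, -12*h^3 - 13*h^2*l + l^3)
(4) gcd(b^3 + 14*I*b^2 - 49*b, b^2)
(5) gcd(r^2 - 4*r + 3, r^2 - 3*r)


(1) = x + 1
(2) = gcd((-7*h + n)*(-6*h + n), (-6*h + n)*(5*h + n)) = 6*h - n
(3) = gcd(l*(4*h + l)*(h*l + h), (-4*h + l)*(h + l)*(3*h + l)) = 1
(4) = gcd(b*(b + 7*I)^2, b^2) = b
(5) = r - 3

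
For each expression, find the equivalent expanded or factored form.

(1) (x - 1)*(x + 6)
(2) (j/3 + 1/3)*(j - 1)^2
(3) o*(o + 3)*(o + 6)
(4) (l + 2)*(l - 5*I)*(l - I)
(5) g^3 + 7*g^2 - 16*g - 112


(1) = x^2 + 5*x - 6
(2) = j^3/3 - j^2/3 - j/3 + 1/3
(3) = o^3 + 9*o^2 + 18*o
(4) = l^3 + 2*l^2 - 6*I*l^2 - 5*l - 12*I*l - 10
(5) = (g - 4)*(g + 4)*(g + 7)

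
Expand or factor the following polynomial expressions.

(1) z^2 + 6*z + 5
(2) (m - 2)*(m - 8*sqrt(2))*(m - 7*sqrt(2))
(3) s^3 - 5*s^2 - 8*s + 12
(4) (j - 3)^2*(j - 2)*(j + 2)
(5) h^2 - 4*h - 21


(1) = (z + 1)*(z + 5)
(2) = m^3 - 15*sqrt(2)*m^2 - 2*m^2 + 30*sqrt(2)*m + 112*m - 224
(3) = (s - 6)*(s - 1)*(s + 2)
(4) = j^4 - 6*j^3 + 5*j^2 + 24*j - 36
(5) = (h - 7)*(h + 3)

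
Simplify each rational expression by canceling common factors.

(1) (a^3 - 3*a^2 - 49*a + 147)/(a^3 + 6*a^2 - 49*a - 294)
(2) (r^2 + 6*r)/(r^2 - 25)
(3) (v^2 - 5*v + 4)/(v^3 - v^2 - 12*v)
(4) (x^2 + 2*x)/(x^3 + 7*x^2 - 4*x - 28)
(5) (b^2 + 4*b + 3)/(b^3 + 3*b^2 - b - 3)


(1) = (a - 3)/(a + 6)
(2) = (r^2 + 6*r)/(r^2 - 25)
(3) = (v - 1)/(v^2 + 3*v)
(4) = x/(x^2 + 5*x - 14)
(5) = 1/(b - 1)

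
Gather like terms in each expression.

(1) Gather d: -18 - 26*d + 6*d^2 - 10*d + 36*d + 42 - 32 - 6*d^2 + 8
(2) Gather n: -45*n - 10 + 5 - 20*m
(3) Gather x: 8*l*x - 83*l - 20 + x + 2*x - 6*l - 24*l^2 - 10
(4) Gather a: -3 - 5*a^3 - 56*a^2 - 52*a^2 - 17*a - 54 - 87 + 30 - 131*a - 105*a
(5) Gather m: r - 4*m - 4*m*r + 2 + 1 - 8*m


(1) = 0
(2) = -20*m - 45*n - 5
(3) = -24*l^2 - 89*l + x*(8*l + 3) - 30
(4) = -5*a^3 - 108*a^2 - 253*a - 114
(5) = m*(-4*r - 12) + r + 3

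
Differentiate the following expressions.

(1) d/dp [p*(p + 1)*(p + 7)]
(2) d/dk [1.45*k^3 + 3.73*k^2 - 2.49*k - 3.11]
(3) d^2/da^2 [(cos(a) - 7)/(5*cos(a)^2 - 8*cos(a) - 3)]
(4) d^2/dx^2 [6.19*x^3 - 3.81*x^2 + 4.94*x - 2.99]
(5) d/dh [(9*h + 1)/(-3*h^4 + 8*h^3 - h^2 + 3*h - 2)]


(1) = 3*p^2 + 16*p + 7
(2) = 4.35*k^2 + 7.46*k - 2.49
(3) = 2*(225*(1 - cos(2*a))^2*cos(a) - 660*(1 - cos(2*a))^2 - 3782*cos(a) - 2324*cos(2*a) + 1080*cos(3*a) - 50*cos(5*a) + 4932)/(16*cos(a) - 5*cos(2*a) + 1)^3
(4) = 37.14*x - 7.62
(5) = (-27*h^4 + 72*h^3 - 9*h^2 + 27*h + (9*h + 1)*(12*h^3 - 24*h^2 + 2*h - 3) - 18)/(3*h^4 - 8*h^3 + h^2 - 3*h + 2)^2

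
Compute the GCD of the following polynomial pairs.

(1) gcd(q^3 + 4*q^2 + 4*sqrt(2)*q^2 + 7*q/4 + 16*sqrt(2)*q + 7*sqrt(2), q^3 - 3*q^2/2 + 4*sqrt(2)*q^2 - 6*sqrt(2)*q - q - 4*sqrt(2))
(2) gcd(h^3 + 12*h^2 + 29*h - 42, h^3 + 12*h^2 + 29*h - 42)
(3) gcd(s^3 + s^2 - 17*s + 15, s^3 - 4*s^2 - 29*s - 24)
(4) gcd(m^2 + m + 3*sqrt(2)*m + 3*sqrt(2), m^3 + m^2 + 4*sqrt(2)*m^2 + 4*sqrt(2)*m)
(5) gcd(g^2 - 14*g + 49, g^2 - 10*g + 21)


(1) = gcd((q + 1/2)*(q + 7/2)*(q + 4*sqrt(2)), (q - 2)*(q + 1/2)*(q + 4*sqrt(2))) = q^2 + q*(1/2 + 4*sqrt(2)) + 2*sqrt(2)
(2) = h^3 + 12*h^2 + 29*h - 42
(3) = 1
(4) = gcd((m + 1)*(m + 3*sqrt(2)), m*(m + 1)*(m + 4*sqrt(2))) = m + 1
(5) = g - 7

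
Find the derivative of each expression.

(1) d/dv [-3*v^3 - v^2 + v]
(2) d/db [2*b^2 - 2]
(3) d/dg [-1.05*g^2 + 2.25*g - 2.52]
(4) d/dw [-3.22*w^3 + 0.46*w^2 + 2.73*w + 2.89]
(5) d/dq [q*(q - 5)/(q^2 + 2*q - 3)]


(1) = -9*v^2 - 2*v + 1
(2) = 4*b
(3) = 2.25 - 2.1*g
(4) = -9.66*w^2 + 0.92*w + 2.73
(5) = (7*q^2 - 6*q + 15)/(q^4 + 4*q^3 - 2*q^2 - 12*q + 9)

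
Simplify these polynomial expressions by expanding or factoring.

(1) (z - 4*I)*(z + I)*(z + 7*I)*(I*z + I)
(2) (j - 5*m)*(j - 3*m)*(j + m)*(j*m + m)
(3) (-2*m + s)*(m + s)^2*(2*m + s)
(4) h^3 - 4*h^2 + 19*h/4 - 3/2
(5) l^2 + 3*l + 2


(1) = I*z^4 - 4*z^3 + I*z^3 - 4*z^2 + 25*I*z^2 - 28*z + 25*I*z - 28
(2) = j^4*m - 7*j^3*m^2 + j^3*m + 7*j^2*m^3 - 7*j^2*m^2 + 15*j*m^4 + 7*j*m^3 + 15*m^4
(3) = -4*m^4 - 8*m^3*s - 3*m^2*s^2 + 2*m*s^3 + s^4
(4) = (h - 2)*(h - 3/2)*(h - 1/2)
(5) = (l + 1)*(l + 2)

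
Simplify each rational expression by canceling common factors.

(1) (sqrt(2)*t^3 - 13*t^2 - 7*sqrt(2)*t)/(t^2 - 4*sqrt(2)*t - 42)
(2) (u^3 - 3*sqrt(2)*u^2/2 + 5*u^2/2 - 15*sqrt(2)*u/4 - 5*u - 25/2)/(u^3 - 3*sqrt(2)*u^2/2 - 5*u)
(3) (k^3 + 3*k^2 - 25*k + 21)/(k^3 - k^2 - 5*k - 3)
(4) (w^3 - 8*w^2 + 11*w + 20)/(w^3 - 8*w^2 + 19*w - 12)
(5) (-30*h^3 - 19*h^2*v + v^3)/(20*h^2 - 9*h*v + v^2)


(1) = (sqrt(2)*t^2 + t)/(t + 3*sqrt(2))
(2) = (8*u + 20)/(8*u)
(3) = (k^2 + 6*k - 7)/(k^2 + 2*k + 1)
(4) = (w^2 - 4*w - 5)/(w^2 - 4*w + 3)
(5) = (6*h^2 + 5*h*v + v^2)/(-4*h + v)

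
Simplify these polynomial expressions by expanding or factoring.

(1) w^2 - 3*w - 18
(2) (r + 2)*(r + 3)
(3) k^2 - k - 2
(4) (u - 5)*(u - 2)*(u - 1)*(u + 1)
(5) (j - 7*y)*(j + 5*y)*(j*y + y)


(1) = (w - 6)*(w + 3)
(2) = r^2 + 5*r + 6
(3) = (k - 2)*(k + 1)
(4) = u^4 - 7*u^3 + 9*u^2 + 7*u - 10
(5) = j^3*y - 2*j^2*y^2 + j^2*y - 35*j*y^3 - 2*j*y^2 - 35*y^3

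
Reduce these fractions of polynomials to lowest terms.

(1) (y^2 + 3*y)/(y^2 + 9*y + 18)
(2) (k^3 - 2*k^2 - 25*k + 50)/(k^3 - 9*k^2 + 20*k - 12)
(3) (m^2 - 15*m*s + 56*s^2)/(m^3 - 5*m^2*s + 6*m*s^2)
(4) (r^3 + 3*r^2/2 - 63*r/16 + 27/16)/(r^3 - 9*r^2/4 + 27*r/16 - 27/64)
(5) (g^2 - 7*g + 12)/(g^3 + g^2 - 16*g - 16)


(1) = y/(y + 6)
(2) = (k^2 - 25)/(k^2 - 7*k + 6)
(3) = (m^2 - 15*m*s + 56*s^2)/(m^3 - 5*m^2*s + 6*m*s^2)
(4) = (4*r + 12)/(4*r - 3)
(5) = (g - 3)/(g^2 + 5*g + 4)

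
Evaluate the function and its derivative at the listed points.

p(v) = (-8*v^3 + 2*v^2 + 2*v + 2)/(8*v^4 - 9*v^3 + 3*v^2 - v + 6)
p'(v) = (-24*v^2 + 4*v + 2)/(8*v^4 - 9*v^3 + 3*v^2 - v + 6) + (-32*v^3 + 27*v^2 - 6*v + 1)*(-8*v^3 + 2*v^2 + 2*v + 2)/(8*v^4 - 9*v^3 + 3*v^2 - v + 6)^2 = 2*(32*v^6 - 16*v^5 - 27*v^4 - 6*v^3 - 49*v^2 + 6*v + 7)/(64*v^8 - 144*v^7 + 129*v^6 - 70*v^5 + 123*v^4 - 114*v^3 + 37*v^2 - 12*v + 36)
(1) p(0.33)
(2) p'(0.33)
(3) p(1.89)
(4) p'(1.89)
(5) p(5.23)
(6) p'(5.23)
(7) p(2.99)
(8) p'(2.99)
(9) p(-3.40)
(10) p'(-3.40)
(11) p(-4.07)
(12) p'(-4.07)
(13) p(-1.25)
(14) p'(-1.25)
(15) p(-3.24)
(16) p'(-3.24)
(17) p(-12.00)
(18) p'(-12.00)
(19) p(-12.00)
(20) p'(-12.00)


(1) = 0.45
(2) = 0.19
(3) = -0.73
(4) = 0.34
(5) = -0.23
(6) = 0.05
(7) = -0.44
(8) = 0.18
(9) = 0.23
(10) = 0.05
(11) = 0.20
(12) = 0.04
(13) = 0.37
(14) = 0.03
(15) = 0.23
(16) = 0.05
(17) = 0.08
(18) = 0.01
(19) = 0.08
(20) = 0.01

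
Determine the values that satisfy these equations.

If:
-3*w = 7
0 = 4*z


Then:
w = -7/3
z = 0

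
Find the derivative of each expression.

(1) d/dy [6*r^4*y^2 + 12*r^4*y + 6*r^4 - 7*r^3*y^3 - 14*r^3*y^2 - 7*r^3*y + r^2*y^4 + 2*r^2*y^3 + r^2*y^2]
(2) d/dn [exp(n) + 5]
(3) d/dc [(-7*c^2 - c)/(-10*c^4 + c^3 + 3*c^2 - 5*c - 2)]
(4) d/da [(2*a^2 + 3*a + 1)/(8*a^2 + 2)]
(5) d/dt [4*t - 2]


(1) = r^2*(12*r^2*y + 12*r^2 - 21*r*y^2 - 28*r*y - 7*r + 4*y^3 + 6*y^2 + 2*y)
(2) = exp(n)
(3) = (-c*(7*c + 1)*(40*c^3 - 3*c^2 - 6*c + 5) + (14*c + 1)*(10*c^4 - c^3 - 3*c^2 + 5*c + 2))/(10*c^4 - c^3 - 3*c^2 + 5*c + 2)^2
(4) = (-12*a^2 - 4*a + 3)/(2*(16*a^4 + 8*a^2 + 1))
(5) = 4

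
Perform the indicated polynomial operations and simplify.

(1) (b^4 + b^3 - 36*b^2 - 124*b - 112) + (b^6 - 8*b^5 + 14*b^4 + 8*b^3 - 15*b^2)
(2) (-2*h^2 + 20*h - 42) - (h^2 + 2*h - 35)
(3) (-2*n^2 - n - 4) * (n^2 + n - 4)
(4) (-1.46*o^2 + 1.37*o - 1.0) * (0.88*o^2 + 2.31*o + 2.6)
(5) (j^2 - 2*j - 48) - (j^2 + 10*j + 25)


(1) = b^6 - 8*b^5 + 15*b^4 + 9*b^3 - 51*b^2 - 124*b - 112
(2) = -3*h^2 + 18*h - 7
(3) = -2*n^4 - 3*n^3 + 3*n^2 + 16
(4) = -1.2848*o^4 - 2.167*o^3 - 1.5113*o^2 + 1.252*o - 2.6
(5) = -12*j - 73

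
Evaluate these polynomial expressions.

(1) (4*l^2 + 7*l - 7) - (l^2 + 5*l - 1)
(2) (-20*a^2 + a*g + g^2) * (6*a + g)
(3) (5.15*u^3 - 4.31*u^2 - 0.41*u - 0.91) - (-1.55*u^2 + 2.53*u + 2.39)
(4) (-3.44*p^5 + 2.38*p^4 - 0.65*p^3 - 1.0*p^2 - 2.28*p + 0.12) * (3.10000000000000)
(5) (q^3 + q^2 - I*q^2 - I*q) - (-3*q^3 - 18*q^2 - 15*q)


(1) = 3*l^2 + 2*l - 6
(2) = -120*a^3 - 14*a^2*g + 7*a*g^2 + g^3
(3) = 5.15*u^3 - 2.76*u^2 - 2.94*u - 3.3
(4) = -10.664*p^5 + 7.378*p^4 - 2.015*p^3 - 3.1*p^2 - 7.068*p + 0.372
(5) = 4*q^3 + 19*q^2 - I*q^2 + 15*q - I*q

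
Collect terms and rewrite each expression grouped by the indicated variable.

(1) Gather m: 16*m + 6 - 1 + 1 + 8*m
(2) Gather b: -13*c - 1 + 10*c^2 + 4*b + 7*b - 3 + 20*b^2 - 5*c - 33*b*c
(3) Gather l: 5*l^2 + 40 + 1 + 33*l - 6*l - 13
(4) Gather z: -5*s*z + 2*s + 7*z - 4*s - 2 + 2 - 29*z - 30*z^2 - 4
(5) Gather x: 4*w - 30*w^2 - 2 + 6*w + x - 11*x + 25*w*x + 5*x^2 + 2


(1) = 24*m + 6
(2) = 20*b^2 + b*(11 - 33*c) + 10*c^2 - 18*c - 4
(3) = 5*l^2 + 27*l + 28
(4) = -2*s - 30*z^2 + z*(-5*s - 22) - 4
(5) = -30*w^2 + 10*w + 5*x^2 + x*(25*w - 10)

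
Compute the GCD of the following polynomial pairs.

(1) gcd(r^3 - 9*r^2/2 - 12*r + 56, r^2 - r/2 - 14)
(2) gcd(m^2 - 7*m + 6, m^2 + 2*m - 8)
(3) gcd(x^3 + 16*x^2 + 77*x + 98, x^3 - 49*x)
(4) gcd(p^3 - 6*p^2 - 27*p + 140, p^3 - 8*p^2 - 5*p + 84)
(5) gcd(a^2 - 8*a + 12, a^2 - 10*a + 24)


(1) = r^2 - r/2 - 14
(2) = 1
(3) = x + 7
(4) = p^2 - 11*p + 28
(5) = a - 6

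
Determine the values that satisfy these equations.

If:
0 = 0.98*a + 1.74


Then:
a = -1.78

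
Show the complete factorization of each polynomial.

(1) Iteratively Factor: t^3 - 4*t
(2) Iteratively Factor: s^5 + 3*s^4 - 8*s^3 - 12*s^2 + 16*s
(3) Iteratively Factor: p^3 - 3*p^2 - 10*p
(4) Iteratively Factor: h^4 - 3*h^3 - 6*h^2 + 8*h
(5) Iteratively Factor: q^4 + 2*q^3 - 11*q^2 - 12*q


(1) = (t + 2)*(t^2 - 2*t) = (t - 2)*(t + 2)*(t)
(2) = (s + 2)*(s^4 + s^3 - 10*s^2 + 8*s) = (s - 2)*(s + 2)*(s^3 + 3*s^2 - 4*s) = (s - 2)*(s + 2)*(s + 4)*(s^2 - s) = s*(s - 2)*(s + 2)*(s + 4)*(s - 1)
(3) = (p + 2)*(p^2 - 5*p) = p*(p + 2)*(p - 5)
(4) = (h - 4)*(h^3 + h^2 - 2*h) = h*(h - 4)*(h^2 + h - 2) = h*(h - 4)*(h + 2)*(h - 1)
(5) = (q + 1)*(q^3 + q^2 - 12*q) = (q + 1)*(q + 4)*(q^2 - 3*q) = q*(q + 1)*(q + 4)*(q - 3)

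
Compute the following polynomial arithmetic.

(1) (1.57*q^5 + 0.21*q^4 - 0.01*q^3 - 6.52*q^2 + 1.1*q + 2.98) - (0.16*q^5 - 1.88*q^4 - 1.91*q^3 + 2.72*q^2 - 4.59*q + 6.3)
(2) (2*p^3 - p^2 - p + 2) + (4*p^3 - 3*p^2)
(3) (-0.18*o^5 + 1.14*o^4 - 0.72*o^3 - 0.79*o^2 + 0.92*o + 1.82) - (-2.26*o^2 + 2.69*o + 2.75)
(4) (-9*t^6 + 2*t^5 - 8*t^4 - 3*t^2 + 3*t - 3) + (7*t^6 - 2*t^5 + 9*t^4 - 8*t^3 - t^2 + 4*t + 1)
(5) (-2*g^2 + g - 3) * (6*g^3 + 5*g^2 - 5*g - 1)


(1) = 1.41*q^5 + 2.09*q^4 + 1.9*q^3 - 9.24*q^2 + 5.69*q - 3.32
(2) = 6*p^3 - 4*p^2 - p + 2
(3) = -0.18*o^5 + 1.14*o^4 - 0.72*o^3 + 1.47*o^2 - 1.77*o - 0.93
(4) = -2*t^6 + t^4 - 8*t^3 - 4*t^2 + 7*t - 2
(5) = -12*g^5 - 4*g^4 - 3*g^3 - 18*g^2 + 14*g + 3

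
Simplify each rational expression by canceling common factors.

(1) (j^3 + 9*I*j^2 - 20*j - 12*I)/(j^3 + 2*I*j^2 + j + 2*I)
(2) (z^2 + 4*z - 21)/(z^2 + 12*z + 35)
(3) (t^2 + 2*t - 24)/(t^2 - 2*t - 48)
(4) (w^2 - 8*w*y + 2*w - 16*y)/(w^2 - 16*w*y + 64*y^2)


(1) = (j + 6*I)/(j - I)
(2) = (z - 3)/(z + 5)
(3) = (t - 4)/(t - 8)
(4) = (-w - 2)/(-w + 8*y)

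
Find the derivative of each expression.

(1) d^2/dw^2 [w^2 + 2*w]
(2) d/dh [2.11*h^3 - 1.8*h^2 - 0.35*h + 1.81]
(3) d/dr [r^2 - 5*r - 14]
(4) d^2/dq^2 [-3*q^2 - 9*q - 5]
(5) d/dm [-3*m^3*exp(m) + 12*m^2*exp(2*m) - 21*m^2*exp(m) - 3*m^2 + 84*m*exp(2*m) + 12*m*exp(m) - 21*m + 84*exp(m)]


(1) = 2
(2) = 6.33*h^2 - 3.6*h - 0.35
(3) = 2*r - 5
(4) = -6
(5) = -3*m^3*exp(m) + 24*m^2*exp(2*m) - 30*m^2*exp(m) + 192*m*exp(2*m) - 30*m*exp(m) - 6*m + 84*exp(2*m) + 96*exp(m) - 21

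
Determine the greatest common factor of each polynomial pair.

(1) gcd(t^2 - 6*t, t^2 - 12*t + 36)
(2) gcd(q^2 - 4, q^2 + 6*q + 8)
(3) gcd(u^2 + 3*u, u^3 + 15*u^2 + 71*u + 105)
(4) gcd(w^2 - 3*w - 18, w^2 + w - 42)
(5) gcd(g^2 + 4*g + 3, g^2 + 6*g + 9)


(1) = t - 6
(2) = q + 2
(3) = u + 3
(4) = w - 6
(5) = gcd((g + 1)*(g + 3), (g + 3)^2) = g + 3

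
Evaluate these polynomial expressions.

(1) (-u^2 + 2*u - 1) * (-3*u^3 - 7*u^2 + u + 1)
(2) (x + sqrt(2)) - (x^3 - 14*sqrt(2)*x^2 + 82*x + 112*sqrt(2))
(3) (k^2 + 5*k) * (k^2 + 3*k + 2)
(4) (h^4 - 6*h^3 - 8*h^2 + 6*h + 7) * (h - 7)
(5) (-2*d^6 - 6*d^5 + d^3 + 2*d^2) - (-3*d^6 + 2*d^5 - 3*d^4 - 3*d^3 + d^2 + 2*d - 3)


(1) = 3*u^5 + u^4 - 12*u^3 + 8*u^2 + u - 1
(2) = -x^3 + 14*sqrt(2)*x^2 - 81*x - 111*sqrt(2)
(3) = k^4 + 8*k^3 + 17*k^2 + 10*k
(4) = h^5 - 13*h^4 + 34*h^3 + 62*h^2 - 35*h - 49
(5) = d^6 - 8*d^5 + 3*d^4 + 4*d^3 + d^2 - 2*d + 3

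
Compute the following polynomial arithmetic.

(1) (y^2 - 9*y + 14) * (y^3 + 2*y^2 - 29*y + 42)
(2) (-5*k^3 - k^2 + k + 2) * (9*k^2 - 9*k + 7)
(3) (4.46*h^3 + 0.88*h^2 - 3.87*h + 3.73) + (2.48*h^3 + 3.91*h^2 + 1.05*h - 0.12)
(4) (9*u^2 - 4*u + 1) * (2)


(1) = y^5 - 7*y^4 - 33*y^3 + 331*y^2 - 784*y + 588
(2) = -45*k^5 + 36*k^4 - 17*k^3 + 2*k^2 - 11*k + 14
(3) = 6.94*h^3 + 4.79*h^2 - 2.82*h + 3.61
(4) = 18*u^2 - 8*u + 2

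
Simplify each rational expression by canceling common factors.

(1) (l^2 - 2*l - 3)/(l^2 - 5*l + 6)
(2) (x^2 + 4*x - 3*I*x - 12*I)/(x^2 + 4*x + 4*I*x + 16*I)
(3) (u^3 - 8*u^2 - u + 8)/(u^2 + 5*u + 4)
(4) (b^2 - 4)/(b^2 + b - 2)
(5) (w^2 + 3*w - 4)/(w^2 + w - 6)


(1) = (l + 1)/(l - 2)
(2) = (x - 3*I)/(x + 4*I)
(3) = (u^2 - 9*u + 8)/(u + 4)
(4) = (b - 2)/(b - 1)
(5) = (w^2 + 3*w - 4)/(w^2 + w - 6)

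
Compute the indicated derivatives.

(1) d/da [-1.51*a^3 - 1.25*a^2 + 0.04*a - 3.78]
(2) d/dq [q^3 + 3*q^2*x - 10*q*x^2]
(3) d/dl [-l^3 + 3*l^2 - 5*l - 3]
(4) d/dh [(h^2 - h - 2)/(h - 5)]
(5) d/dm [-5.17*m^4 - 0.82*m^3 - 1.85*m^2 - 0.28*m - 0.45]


(1) = -4.53*a^2 - 2.5*a + 0.04
(2) = 3*q^2 + 6*q*x - 10*x^2
(3) = -3*l^2 + 6*l - 5
(4) = (h^2 - 10*h + 7)/(h^2 - 10*h + 25)
(5) = -20.68*m^3 - 2.46*m^2 - 3.7*m - 0.28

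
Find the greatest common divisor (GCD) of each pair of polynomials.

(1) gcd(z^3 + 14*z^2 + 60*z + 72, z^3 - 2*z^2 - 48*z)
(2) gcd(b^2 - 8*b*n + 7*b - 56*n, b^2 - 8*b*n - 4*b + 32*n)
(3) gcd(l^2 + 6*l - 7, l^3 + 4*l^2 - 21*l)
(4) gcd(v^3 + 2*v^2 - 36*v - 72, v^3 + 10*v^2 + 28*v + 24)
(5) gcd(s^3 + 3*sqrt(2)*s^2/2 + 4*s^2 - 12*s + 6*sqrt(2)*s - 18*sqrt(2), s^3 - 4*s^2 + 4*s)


(1) = gcd((z + 2)*(z + 6)^2, z*(z - 8)*(z + 6)) = z + 6
(2) = b - 8*n
(3) = l + 7
(4) = gcd((v - 6)*(v + 2)*(v + 6), (v + 2)^2*(v + 6)) = v^2 + 8*v + 12
(5) = gcd((s - 2)*(s + 6)*(s + 3*sqrt(2)/2), s*(s - 2)^2) = s - 2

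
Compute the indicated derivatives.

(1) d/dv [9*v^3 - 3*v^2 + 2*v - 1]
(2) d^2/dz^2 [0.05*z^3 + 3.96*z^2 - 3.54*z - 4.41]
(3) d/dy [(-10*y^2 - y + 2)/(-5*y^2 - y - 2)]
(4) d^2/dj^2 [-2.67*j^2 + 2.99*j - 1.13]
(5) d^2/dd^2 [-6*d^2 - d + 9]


(1) = 27*v^2 - 6*v + 2
(2) = 0.3*z + 7.92
(3) = (5*y^2 + 60*y + 4)/(25*y^4 + 10*y^3 + 21*y^2 + 4*y + 4)
(4) = -5.34000000000000
(5) = -12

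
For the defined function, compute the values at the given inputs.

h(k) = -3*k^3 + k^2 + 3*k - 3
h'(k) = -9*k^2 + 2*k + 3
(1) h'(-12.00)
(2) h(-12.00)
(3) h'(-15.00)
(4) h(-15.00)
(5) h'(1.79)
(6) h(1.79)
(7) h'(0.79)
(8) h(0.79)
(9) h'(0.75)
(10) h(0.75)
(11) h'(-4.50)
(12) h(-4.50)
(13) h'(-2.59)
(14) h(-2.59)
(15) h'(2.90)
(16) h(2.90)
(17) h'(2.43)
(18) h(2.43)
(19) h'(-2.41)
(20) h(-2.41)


(1) = -1317.00
(2) = 5289.00
(3) = -2052.00
(4) = 10302.00
(5) = -22.26
(6) = -11.63
(7) = -1.04
(8) = -1.49
(9) = -0.56
(10) = -1.45
(11) = -188.25
(12) = 277.12
(13) = -62.55
(14) = 48.06
(15) = -66.89
(16) = -59.06
(17) = -45.28
(18) = -32.85
(19) = -54.09
(20) = 37.57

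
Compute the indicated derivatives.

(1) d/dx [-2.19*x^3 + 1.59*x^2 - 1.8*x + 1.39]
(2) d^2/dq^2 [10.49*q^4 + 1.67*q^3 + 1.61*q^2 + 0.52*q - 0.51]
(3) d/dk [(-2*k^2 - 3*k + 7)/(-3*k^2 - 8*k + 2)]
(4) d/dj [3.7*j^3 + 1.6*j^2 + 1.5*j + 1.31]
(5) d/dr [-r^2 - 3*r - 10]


(1) = -6.57*x^2 + 3.18*x - 1.8
(2) = 125.88*q^2 + 10.02*q + 3.22
(3) = (7*k^2 + 34*k + 50)/(9*k^4 + 48*k^3 + 52*k^2 - 32*k + 4)
(4) = 11.1*j^2 + 3.2*j + 1.5
(5) = -2*r - 3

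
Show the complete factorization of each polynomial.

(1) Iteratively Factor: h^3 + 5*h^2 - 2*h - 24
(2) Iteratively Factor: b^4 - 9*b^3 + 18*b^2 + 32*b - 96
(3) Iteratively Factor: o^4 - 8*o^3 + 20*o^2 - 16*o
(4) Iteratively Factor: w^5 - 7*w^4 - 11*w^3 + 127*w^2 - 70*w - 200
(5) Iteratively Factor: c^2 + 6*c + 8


(1) = (h - 2)*(h^2 + 7*h + 12) = (h - 2)*(h + 3)*(h + 4)
(2) = (b - 3)*(b^3 - 6*b^2 + 32) = (b - 3)*(b + 2)*(b^2 - 8*b + 16) = (b - 4)*(b - 3)*(b + 2)*(b - 4)
(3) = (o - 2)*(o^3 - 6*o^2 + 8*o) = (o - 4)*(o - 2)*(o^2 - 2*o) = o*(o - 4)*(o - 2)*(o - 2)
(4) = (w - 2)*(w^4 - 5*w^3 - 21*w^2 + 85*w + 100) = (w - 5)*(w - 2)*(w^3 - 21*w - 20) = (w - 5)*(w - 2)*(w + 1)*(w^2 - w - 20) = (w - 5)*(w - 2)*(w + 1)*(w + 4)*(w - 5)
(5) = (c + 4)*(c + 2)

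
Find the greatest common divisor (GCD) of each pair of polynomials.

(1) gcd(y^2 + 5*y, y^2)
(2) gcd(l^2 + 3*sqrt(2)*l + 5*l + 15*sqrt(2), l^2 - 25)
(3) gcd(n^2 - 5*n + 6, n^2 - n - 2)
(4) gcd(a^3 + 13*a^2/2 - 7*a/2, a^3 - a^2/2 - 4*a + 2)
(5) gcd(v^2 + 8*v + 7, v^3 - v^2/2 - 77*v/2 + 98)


(1) = gcd(y*(y + 5), y^2) = y
(2) = gcd((l + 5)*(l + 3*sqrt(2)), (l - 5)*(l + 5)) = l + 5
(3) = gcd((n - 3)*(n - 2), (n - 2)*(n + 1)) = n - 2
(4) = a - 1/2
(5) = v + 7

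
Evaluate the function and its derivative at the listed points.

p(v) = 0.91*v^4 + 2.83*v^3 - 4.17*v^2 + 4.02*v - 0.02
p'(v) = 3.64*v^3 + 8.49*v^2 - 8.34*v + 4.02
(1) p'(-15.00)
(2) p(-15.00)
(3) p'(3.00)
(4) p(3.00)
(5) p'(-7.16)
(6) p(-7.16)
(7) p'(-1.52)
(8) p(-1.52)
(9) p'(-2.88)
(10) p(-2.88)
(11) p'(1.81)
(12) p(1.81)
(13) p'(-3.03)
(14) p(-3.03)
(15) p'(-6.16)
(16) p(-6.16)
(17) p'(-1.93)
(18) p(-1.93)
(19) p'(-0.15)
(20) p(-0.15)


(1) = -10245.63
(2) = 35518.93
(3) = 153.69
(4) = 124.63
(5) = -837.13
(6) = 1110.26
(7) = 23.53
(8) = -20.85
(9) = 11.51
(10) = -51.18
(11) = 38.32
(12) = 20.14
(13) = 5.98
(14) = -52.51
(15) = -473.28
(16) = 465.77
(17) = 25.57
(18) = -31.03
(19) = 5.45
(20) = -0.73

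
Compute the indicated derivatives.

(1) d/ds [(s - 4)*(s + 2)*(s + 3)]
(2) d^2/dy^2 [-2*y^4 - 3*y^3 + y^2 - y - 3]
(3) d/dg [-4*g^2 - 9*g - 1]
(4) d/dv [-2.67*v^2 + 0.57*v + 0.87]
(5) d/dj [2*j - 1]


(1) = 3*s^2 + 2*s - 14
(2) = -24*y^2 - 18*y + 2
(3) = -8*g - 9
(4) = 0.57 - 5.34*v
(5) = 2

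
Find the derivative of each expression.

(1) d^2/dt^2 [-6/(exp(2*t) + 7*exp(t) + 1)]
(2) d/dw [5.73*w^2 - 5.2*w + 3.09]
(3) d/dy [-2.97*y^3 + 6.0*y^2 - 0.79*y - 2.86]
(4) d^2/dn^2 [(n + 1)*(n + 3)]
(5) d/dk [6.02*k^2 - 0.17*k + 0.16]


(1) = 6*(-2*(2*exp(t) + 7)^2*exp(t) + (4*exp(t) + 7)*(exp(2*t) + 7*exp(t) + 1))*exp(t)/(exp(2*t) + 7*exp(t) + 1)^3
(2) = 11.46*w - 5.2
(3) = -8.91*y^2 + 12.0*y - 0.79
(4) = 2
(5) = 12.04*k - 0.17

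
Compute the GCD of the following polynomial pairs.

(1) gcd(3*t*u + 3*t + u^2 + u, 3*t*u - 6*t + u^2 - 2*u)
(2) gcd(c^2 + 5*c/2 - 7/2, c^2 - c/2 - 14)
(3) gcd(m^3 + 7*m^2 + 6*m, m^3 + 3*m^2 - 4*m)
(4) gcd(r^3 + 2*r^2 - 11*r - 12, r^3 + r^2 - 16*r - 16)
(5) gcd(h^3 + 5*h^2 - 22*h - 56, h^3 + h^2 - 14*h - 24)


(1) = gcd((3*t + u)*(u + 1), (3*t + u)*(u - 2)) = 3*t + u
(2) = gcd((c - 1)*(c + 7/2), (c - 4)*(c + 7/2)) = c + 7/2
(3) = gcd(m*(m + 1)*(m + 6), m*(m - 1)*(m + 4)) = m
(4) = r^2 + 5*r + 4
(5) = gcd((h - 4)*(h + 2)*(h + 7), (h - 4)*(h + 2)*(h + 3)) = h^2 - 2*h - 8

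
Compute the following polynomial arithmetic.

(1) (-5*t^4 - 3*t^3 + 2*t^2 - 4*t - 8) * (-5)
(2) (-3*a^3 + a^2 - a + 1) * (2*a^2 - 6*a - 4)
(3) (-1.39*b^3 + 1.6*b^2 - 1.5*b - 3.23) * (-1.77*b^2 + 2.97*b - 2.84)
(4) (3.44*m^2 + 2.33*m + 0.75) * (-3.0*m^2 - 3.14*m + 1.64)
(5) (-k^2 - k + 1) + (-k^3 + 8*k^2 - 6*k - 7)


(1) = 25*t^4 + 15*t^3 - 10*t^2 + 20*t + 40
(2) = -6*a^5 + 20*a^4 + 4*a^3 + 4*a^2 - 2*a - 4
(3) = 2.4603*b^5 - 6.9603*b^4 + 11.3546*b^3 - 3.2819*b^2 - 5.3331*b + 9.1732
(4) = -10.32*m^4 - 17.7916*m^3 - 3.9246*m^2 + 1.4662*m + 1.23
(5) = -k^3 + 7*k^2 - 7*k - 6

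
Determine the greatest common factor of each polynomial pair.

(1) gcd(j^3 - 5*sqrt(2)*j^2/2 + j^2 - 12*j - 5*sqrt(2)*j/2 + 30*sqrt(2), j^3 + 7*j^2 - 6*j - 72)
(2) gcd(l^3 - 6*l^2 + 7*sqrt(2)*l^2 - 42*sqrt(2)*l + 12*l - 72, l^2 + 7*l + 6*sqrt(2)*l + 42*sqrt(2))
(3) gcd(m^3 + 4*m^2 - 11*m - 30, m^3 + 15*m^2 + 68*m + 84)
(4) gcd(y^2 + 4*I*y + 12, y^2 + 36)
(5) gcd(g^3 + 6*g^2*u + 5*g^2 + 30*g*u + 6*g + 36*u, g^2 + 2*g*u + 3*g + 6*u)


(1) = j^2 + j - 12
(2) = gcd((l - 6)*(l + sqrt(2))*(l + 6*sqrt(2)), (l + 7)*(l + 6*sqrt(2))) = l + 6*sqrt(2)
(3) = gcd((m - 3)*(m + 2)*(m + 5), (m + 2)*(m + 6)*(m + 7)) = m + 2
(4) = gcd((y - 2*I)*(y + 6*I), (y - 6*I)*(y + 6*I)) = y + 6*I
(5) = gcd((g + 2)*(g + 3)*(g + 6*u), (g + 3)*(g + 2*u)) = g + 3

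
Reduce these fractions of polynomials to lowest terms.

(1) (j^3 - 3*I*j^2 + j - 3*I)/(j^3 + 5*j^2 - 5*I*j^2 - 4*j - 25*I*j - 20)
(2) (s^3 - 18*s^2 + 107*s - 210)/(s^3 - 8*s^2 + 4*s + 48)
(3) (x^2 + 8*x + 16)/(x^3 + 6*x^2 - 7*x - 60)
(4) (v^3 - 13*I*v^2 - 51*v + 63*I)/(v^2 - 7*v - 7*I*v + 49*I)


(1) = (j^2 - 2*I*j + 3)/(j^2 + j*(5 - 4*I) - 20*I)
(2) = (s^2 - 12*s + 35)/(s^2 - 2*s - 8)
(3) = (x + 4)/(x^2 + 2*x - 15)
(4) = (v^2 - 6*I*v - 9)/(v - 7)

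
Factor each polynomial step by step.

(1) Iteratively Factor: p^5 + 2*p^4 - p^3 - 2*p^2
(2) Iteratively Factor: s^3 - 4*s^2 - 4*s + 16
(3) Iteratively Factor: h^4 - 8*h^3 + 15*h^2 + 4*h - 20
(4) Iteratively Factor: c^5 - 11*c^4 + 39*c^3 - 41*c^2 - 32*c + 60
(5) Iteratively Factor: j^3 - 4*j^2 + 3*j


(1) = (p)*(p^4 + 2*p^3 - p^2 - 2*p) = p*(p - 1)*(p^3 + 3*p^2 + 2*p) = p*(p - 1)*(p + 2)*(p^2 + p) = p^2*(p - 1)*(p + 2)*(p + 1)
(2) = (s - 2)*(s^2 - 2*s - 8) = (s - 4)*(s - 2)*(s + 2)
(3) = (h - 2)*(h^3 - 6*h^2 + 3*h + 10) = (h - 5)*(h - 2)*(h^2 - h - 2) = (h - 5)*(h - 2)*(h + 1)*(h - 2)
(4) = (c + 1)*(c^4 - 12*c^3 + 51*c^2 - 92*c + 60) = (c - 5)*(c + 1)*(c^3 - 7*c^2 + 16*c - 12) = (c - 5)*(c - 2)*(c + 1)*(c^2 - 5*c + 6) = (c - 5)*(c - 3)*(c - 2)*(c + 1)*(c - 2)
(5) = (j - 3)*(j^2 - j) = j*(j - 3)*(j - 1)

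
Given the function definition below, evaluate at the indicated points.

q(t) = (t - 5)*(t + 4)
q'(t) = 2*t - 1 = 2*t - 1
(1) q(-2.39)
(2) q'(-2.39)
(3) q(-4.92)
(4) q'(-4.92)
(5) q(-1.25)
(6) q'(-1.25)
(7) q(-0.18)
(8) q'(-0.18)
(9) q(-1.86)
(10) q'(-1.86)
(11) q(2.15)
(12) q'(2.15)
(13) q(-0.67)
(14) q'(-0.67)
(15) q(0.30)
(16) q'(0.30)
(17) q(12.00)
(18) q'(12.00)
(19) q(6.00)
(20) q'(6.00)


(1) = -11.90
(2) = -5.78
(3) = 9.13
(4) = -10.84
(5) = -17.19
(6) = -3.50
(7) = -19.79
(8) = -1.36
(9) = -14.68
(10) = -4.72
(11) = -17.53
(12) = 3.30
(13) = -18.88
(14) = -2.34
(15) = -20.21
(16) = -0.40
(17) = 112.00
(18) = 23.00
(19) = 10.00
(20) = 11.00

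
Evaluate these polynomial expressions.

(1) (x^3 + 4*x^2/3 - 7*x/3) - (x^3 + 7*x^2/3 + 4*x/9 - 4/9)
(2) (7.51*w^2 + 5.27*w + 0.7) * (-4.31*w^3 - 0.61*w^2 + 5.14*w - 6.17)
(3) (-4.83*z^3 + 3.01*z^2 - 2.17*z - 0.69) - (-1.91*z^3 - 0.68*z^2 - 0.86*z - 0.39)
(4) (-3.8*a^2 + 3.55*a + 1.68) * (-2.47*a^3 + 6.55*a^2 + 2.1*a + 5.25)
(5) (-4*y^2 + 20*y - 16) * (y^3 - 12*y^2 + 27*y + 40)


(1) = -x^2 - 25*x/9 + 4/9
(2) = -32.3681*w^5 - 27.2948*w^4 + 32.3697*w^3 - 19.6759*w^2 - 28.9179*w - 4.319
(3) = -2.92*z^3 + 3.69*z^2 - 1.31*z - 0.3
(4) = 9.386*a^5 - 33.6585*a^4 + 11.1229*a^3 - 1.491*a^2 + 22.1655*a + 8.82
(5) = -4*y^5 + 68*y^4 - 364*y^3 + 572*y^2 + 368*y - 640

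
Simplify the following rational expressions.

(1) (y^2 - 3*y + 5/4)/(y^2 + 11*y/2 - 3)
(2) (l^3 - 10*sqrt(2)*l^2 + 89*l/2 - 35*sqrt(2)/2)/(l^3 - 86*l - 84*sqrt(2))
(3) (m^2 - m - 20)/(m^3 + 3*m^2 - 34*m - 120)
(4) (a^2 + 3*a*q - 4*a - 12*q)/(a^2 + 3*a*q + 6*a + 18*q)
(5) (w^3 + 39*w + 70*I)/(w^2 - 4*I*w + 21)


(1) = (2*y - 5)/(2*y + 12)
(2) = (2*l^2 - 6*sqrt(2)*l + 5)/(2*l^2 + 14*sqrt(2)*l + 24)
(3) = (m - 5)/(m^2 - m - 30)
(4) = (a - 4)/(a + 6)
(5) = (w^2 + 7*I*w - 10)/(w + 3*I)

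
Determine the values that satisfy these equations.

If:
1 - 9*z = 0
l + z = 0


Then:
l = -1/9
z = 1/9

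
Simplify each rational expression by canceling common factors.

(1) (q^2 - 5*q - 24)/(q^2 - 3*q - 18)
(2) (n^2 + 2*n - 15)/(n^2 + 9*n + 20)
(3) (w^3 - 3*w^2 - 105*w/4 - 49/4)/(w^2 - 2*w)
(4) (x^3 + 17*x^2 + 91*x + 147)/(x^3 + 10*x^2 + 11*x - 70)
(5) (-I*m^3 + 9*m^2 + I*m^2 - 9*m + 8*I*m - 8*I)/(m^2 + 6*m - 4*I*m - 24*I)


(1) = (q - 8)/(q - 6)
(2) = (n - 3)/(n + 4)
(3) = (4*w^3 - 12*w^2 - 105*w - 49)/(4*w^2 - 8*w)
(4) = (x^2 + 10*x + 21)/(x^2 + 3*x - 10)
(5) = (-I*m^3 + m^2*(9 + I) + m*(-9 + 8*I) - 8*I)/(m^2 + m*(6 - 4*I) - 24*I)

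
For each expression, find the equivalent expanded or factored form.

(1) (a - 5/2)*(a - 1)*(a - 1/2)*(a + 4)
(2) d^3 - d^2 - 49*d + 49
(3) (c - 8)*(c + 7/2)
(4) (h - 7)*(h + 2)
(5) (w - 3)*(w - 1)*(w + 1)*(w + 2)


(1) = a^4 - 47*a^2/4 + 63*a/4 - 5
(2) = (d - 7)*(d - 1)*(d + 7)
(3) = c^2 - 9*c/2 - 28
(4) = h^2 - 5*h - 14
(5) = w^4 - w^3 - 7*w^2 + w + 6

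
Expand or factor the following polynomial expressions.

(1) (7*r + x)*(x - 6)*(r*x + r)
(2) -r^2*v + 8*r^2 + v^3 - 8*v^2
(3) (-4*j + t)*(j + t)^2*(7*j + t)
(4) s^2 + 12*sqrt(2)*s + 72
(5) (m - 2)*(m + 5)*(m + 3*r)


(1) = 7*r^2*x^2 - 35*r^2*x - 42*r^2 + r*x^3 - 5*r*x^2 - 6*r*x
(2) = (-r + v)*(r + v)*(v - 8)
(3) = -28*j^4 - 53*j^3*t - 21*j^2*t^2 + 5*j*t^3 + t^4
(4) = (s + 6*sqrt(2))^2
(5) = m^3 + 3*m^2*r + 3*m^2 + 9*m*r - 10*m - 30*r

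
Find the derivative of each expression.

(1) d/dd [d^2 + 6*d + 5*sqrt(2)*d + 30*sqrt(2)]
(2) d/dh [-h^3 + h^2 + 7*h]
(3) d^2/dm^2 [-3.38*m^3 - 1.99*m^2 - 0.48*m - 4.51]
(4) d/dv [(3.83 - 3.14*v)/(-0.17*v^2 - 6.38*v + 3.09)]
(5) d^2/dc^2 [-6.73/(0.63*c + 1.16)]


(1) = 2*d + 6 + 5*sqrt(2)
(2) = -3*h^2 + 2*h + 7
(3) = -20.28*m - 3.98
(4) = (-0.5338*v^2 + 1.3022*v + 14.7328)/(0.0289*v^4 + 2.1692*v^3 + 39.6538*v^2 - 39.4284*v + 9.5481)
(5) = -5.342274/(0.63*c + 1.16)^3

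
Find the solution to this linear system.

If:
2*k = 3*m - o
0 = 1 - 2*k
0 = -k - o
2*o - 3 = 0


Then:
No Solution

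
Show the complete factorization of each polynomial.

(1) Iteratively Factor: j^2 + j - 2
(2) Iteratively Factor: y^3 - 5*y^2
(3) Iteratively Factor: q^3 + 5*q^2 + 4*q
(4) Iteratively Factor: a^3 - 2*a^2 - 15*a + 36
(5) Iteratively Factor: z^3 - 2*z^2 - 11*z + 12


(1) = (j + 2)*(j - 1)
(2) = (y)*(y^2 - 5*y) = y^2*(y - 5)
(3) = (q + 4)*(q^2 + q) = (q + 1)*(q + 4)*(q)
(4) = (a - 3)*(a^2 + a - 12) = (a - 3)^2*(a + 4)
(5) = (z - 4)*(z^2 + 2*z - 3) = (z - 4)*(z - 1)*(z + 3)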